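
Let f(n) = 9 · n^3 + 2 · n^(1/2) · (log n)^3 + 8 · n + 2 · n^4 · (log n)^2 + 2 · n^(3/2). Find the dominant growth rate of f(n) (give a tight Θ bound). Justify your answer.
f(n) ∈ Θ(n^4 · (log n)^2)

Compare the terms by growth order. For large n, n^a · (log n)^b dominates n^a' · (log n)^b' iff a > a', or (a = a' and b > b'). Ranking the 5 terms shows the dominant one is 2 · n^4 · (log n)^2. Hence f(n) ∈ Θ(n^4 · (log n)^2).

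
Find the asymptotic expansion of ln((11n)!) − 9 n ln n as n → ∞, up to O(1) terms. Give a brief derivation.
ln((11n)!) − 9 n ln n = 2 n ln n + 11(ln 11 − 1) n + (1/2) ln(2π·11n) + O(1/n)

Stirling: ln((11n)!) = 11n ln(11n) − 11n + (1/2) ln(2π·11n) + O(1/n).
Expand 11n ln(11n) = 11n (ln n + ln 11) = 11n ln n + 11n ln 11.
Subtract 9n ln n: leading term is (11 − 9) n ln n = 2 n ln n. The next term is 11n ln 11 − 11n = 11(ln 11 − 1) n. Then the (1/2) ln(2π·11n) correction.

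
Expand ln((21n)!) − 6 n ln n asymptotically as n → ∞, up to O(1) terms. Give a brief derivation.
ln((21n)!) − 6 n ln n = 15 n ln n + 21(ln 21 − 1) n + (1/2) ln(2π·21n) + O(1/n)

Stirling: ln((21n)!) = 21n ln(21n) − 21n + (1/2) ln(2π·21n) + O(1/n).
Expand 21n ln(21n) = 21n (ln n + ln 21) = 21n ln n + 21n ln 21.
Subtract 6n ln n: leading term is (21 − 6) n ln n = 15 n ln n. The next term is 21n ln 21 − 21n = 21(ln 21 − 1) n. Then the (1/2) ln(2π·21n) correction.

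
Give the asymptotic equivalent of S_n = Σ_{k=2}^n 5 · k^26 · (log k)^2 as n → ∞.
S_n ~ 5 · n^27 · (log n)^2 / 27

By integral comparison, S_n = ∫_1^n 5 · x^26 · (log x)^2 dx + O(n^26 · (log n)^2). For the integral, the leading term of ∫_1^n x^26 (log x)^2 dx is n^27/27 · (log n)^2 (by repeated integration by parts; each step lowers the log-exponent and produces a relatively O(1/log n) correction). Hence S_n ~ 5 · n^27 · (log n)^2 / 27.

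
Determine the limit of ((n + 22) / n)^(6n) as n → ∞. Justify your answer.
lim = e^132

Rewrite as (1 + 22/n)^(6n). By the standard limit (1 + x/n)^n → e^x, we have (1 + 22/n)^n → e^22, and raising to the 6th power gives e^132.
More precisely, ln[(1 + 22/n)^(6n)] = 6n · ln(1 + 22/n) = 6n · (22/n + O(1/n^2)) = 132 + O(1/n) → 132.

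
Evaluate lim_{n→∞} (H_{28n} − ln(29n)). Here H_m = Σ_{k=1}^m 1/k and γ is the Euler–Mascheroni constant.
lim = ln(28/29) + γ

By Euler-Maclaurin, H_m = ln m + γ + O(1/m). So
  H_{28n} − ln(29n) = ln(28n) + γ − ln(29n) + O(1/n)
                       = ln(28/29) + γ + O(1/n).
Hence the limit is ln(28/29) + γ.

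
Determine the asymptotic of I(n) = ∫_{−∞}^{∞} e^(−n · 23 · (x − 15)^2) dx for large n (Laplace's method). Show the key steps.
I(n) = sqrt(π/(23n))

Here φ(x) = 23 · (x − 15)^2 has its unique minimum at x* = 15 with φ(x*) = 0 and φ''(x*) = 46. Laplace's method gives
  I(n) ~ e^(−n φ(x*)) · sqrt(2π / (n · φ''(x*))) = sqrt(2π / (46n)) = sqrt(π/(23n)).
This is exact: substituting u = (x − 15)·sqrt(23n) gives I(n) = (1/sqrt(23n)) ∫_{−∞}^{∞} e^(−u^2) du = sqrt(π/(23n)).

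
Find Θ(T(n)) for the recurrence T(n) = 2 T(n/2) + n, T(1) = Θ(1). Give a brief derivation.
T(n) = Θ(n log n)

log_2 2 = 1, and f(n) = n = Θ(n^(log_2 2)). This is Case 2 of the master theorem: T(n) = Θ(f(n) · log n) = Θ(n log n).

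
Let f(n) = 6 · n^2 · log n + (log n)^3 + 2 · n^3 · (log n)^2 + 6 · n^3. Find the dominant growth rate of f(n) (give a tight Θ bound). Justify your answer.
f(n) ∈ Θ(n^3 · (log n)^2)

Compare the terms by growth order. For large n, n^a · (log n)^b dominates n^a' · (log n)^b' iff a > a', or (a = a' and b > b'). Ranking the 4 terms shows the dominant one is 2 · n^3 · (log n)^2. Hence f(n) ∈ Θ(n^3 · (log n)^2).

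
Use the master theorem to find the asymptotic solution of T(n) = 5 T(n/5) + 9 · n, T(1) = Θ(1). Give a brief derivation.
T(n) = Θ(n log n)

log_5 5 = 1, and f(n) = 9 · n = Θ(n^(log_5 5)). This is Case 2 of the master theorem: T(n) = Θ(f(n) · log n) = Θ(n log n).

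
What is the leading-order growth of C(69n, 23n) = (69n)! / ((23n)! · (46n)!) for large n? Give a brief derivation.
C(69n, 23n) ~ (27/4)^(23n) · sqrt(3/(4π·23n))

Write N = 23n. Apply Stirling to each factorial:
  (3N)! ~ sqrt(2π·3N) · (3N/e)^(3N),
  N! ~ sqrt(2π N) · (N/e)^N,
  (2N)! ~ sqrt(2π·2N) · (2N/e)^(2N).
The exponential factors combine to (3N)^(3N) / (N^N · (2N)^(2N)) = 3^(3N)/2^(2N) = (3^3/2^2)^N = (27/4)^N.
The square-root prefactors combine to sqrt(2π·3N) / (sqrt(2π N)·sqrt(2π·2N)) = sqrt(3 / (2π·2·N)) = sqrt(3/(4π·23n)).
Substituting N = 23n: C(69n, 23n) ~ (27/4)^(23n) · sqrt(3/(4π·23n)).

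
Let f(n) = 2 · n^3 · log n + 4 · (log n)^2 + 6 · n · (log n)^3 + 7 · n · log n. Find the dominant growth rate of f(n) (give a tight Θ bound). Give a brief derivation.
f(n) ∈ Θ(n^3 · log n)

Compare the terms by growth order. For large n, n^a · (log n)^b dominates n^a' · (log n)^b' iff a > a', or (a = a' and b > b'). Ranking the 4 terms shows the dominant one is 2 · n^3 · log n. Hence f(n) ∈ Θ(n^3 · log n).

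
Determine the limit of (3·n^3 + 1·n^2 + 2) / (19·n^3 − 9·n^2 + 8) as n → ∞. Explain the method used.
lim = 3/19

For large n the leading n^3 terms dominate both numerator and denominator. Dividing top and bottom by n^3, every other term tends to 0, leaving 3/19.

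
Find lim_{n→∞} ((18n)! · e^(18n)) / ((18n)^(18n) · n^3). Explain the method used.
lim = 0

Stirling: (18n)! ~ sqrt(2π·18n) · (18n/e)^(18n). Hence
  (18n)! · e^(18n) / (18n)^(18n) ~ sqrt(2π·18n).
Dividing by n^3: sqrt(2π·18n) / n^3 = sqrt(2π·18) · n^((1−6)/2), so the expression behaves like sqrt(2π·18) · n^((1−6)/2) → 0.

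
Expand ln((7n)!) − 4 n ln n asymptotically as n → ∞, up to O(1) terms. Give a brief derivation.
ln((7n)!) − 4 n ln n = 3 n ln n + 7(ln 7 − 1) n + (1/2) ln(2π·7n) + O(1/n)

Stirling: ln((7n)!) = 7n ln(7n) − 7n + (1/2) ln(2π·7n) + O(1/n).
Expand 7n ln(7n) = 7n (ln n + ln 7) = 7n ln n + 7n ln 7.
Subtract 4n ln n: leading term is (7 − 4) n ln n = 3 n ln n. The next term is 7n ln 7 − 7n = 7(ln 7 − 1) n. Then the (1/2) ln(2π·7n) correction.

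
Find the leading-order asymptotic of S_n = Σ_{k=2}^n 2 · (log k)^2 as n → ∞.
S_n ~ 2 · n · (log n)^2

By integral comparison, S_n = ∫_1^n 2 · (log x)^2 dx + O((log n)^2). For the integral, the leading term of ∫_1^n (log x)^2 dx is n · (log n)^2 (by repeated integration by parts; each step lowers the log-exponent and produces a relatively O(1/log n) correction). Hence S_n ~ 2 · n · (log n)^2.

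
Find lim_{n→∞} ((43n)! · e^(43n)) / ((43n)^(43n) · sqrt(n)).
lim = sqrt(2π·43)

Stirling: (43n)! ~ sqrt(2π·43n) · (43n/e)^(43n). Hence
  (43n)! · e^(43n) / (43n)^(43n) ~ sqrt(2π·43n).
Dividing by sqrt(n): sqrt(2π·43n) / sqrt(n) = sqrt(2π·43) · n^((1−1)/2), so the limit is sqrt(2π·43).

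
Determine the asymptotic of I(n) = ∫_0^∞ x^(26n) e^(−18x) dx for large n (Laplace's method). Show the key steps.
I(n) ~ (sqrt(2π·26n) / 18) · (26n/(18e))^(26n)

Write the integrand as exp(26n ln x − 18x) and set f(x) = 26n ln x − 18x. Then f'(x) = 26n/x − 18 = 0 at x* = 26n/18, and f''(x*) = −26n/x*^2 = −18^2/(26n). Laplace's method (interior maximum) gives
  I(n) ~ e^(f(x*)) · sqrt(2π / |f''(x*)|)
        = exp(26n ln(26n/18) − 26n) · sqrt(2π · 26n / 18^2)
        = (26n/18)^(26n) e^(−26n) · sqrt(2π·26n) / 18
        = (sqrt(2π·26n) / 18) · (26n/(18e))^(26n).
This matches Γ(26n+1)/18^(26n+1) with Stirling applied to Γ.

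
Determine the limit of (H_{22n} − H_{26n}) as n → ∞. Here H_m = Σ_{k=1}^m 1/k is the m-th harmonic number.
lim = ln(22/26) = ln(11/13)

Euler-Maclaurin gives H_m = ln m + γ + 1/(2m) + O(1/m^2). The γ and O(1/m) terms cancel in the difference:
  H_{22n} − H_{26n} = ln(22n) − ln(26n) + O(1/n) = ln(22/26) + O(1/n).
Hence the limit is ln(22/26) = ln(11/13).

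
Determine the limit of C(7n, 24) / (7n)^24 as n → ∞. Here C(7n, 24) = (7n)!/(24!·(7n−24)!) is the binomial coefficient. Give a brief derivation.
lim = 1/24! = 1/620448401733239439360000

With N = 7n → ∞: C(N, 24) / N^24 = [N(N−1)…(N−23)] / (24! · N^24) = (1/24!) · 1 · (1 − 1/(7n)) · … · (1 − 23/(7n)). Each factor → 1 as N → ∞, so the limit is 1/24! = 1/620448401733239439360000.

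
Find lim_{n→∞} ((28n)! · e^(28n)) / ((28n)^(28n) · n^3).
lim = 0

Stirling: (28n)! ~ sqrt(2π·28n) · (28n/e)^(28n). Hence
  (28n)! · e^(28n) / (28n)^(28n) ~ sqrt(2π·28n).
Dividing by n^3: sqrt(2π·28n) / n^3 = sqrt(2π·28) · n^((1−6)/2), so the expression behaves like sqrt(2π·28) · n^((1−6)/2) → 0.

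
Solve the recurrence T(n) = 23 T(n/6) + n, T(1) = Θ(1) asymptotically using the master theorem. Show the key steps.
T(n) = Θ(n^(log_6 23))

Master theorem: compare f(n) = n to n^(log_6 23) where log_6 23 ≈ 1.750. Since 1 < log_6 23, we have f(n) = O(n^(log_6 23 − ε)) for some ε > 0 — Case 1. Hence T(n) = Θ(n^(log_6 23)).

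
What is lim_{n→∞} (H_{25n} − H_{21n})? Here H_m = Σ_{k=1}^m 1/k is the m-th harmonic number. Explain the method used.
lim = ln(25/21)

Euler-Maclaurin gives H_m = ln m + γ + 1/(2m) + O(1/m^2). The γ and O(1/m) terms cancel in the difference:
  H_{25n} − H_{21n} = ln(25n) − ln(21n) + O(1/n) = ln(25/21) + O(1/n).
Hence the limit is ln(25/21).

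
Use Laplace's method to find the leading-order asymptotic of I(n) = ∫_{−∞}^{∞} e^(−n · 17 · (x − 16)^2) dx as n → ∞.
I(n) = sqrt(π/(17n))

Here φ(x) = 17 · (x − 16)^2 has its unique minimum at x* = 16 with φ(x*) = 0 and φ''(x*) = 34. Laplace's method gives
  I(n) ~ e^(−n φ(x*)) · sqrt(2π / (n · φ''(x*))) = sqrt(2π / (34n)) = sqrt(π/(17n)).
This is exact: substituting u = (x − 16)·sqrt(17n) gives I(n) = (1/sqrt(17n)) ∫_{−∞}^{∞} e^(−u^2) du = sqrt(π/(17n)).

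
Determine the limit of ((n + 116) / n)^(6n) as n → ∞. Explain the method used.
lim = e^696

Rewrite as (1 + 116/n)^(6n). By the standard limit (1 + x/n)^n → e^x, we have (1 + 116/n)^n → e^116, and raising to the 6th power gives e^696.
More precisely, ln[(1 + 116/n)^(6n)] = 6n · ln(1 + 116/n) = 6n · (116/n + O(1/n^2)) = 696 + O(1/n) → 696.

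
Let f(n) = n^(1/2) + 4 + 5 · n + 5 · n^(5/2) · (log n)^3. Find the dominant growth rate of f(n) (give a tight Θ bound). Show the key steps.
f(n) ∈ Θ(n^(5/2) · (log n)^3)

Compare the terms by growth order. For large n, n^a · (log n)^b dominates n^a' · (log n)^b' iff a > a', or (a = a' and b > b'). Ranking the 4 terms shows the dominant one is 5 · n^(5/2) · (log n)^3. Hence f(n) ∈ Θ(n^(5/2) · (log n)^3).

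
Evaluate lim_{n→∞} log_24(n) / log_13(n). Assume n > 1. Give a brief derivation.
lim = ln(13) / ln(24) = log_24(13)

Change of base: log_24(n) = ln n / ln 24 and log_13(n) = ln n / ln 13. The ratio is (ln n / ln 24) · (ln 13 / ln n) = ln 13 / ln 24, a constant independent of n. So the limit is ln 13 / ln 24 = log_24(13).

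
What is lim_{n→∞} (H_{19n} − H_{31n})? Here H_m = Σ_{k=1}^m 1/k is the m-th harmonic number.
lim = ln(19/31)

Euler-Maclaurin gives H_m = ln m + γ + 1/(2m) + O(1/m^2). The γ and O(1/m) terms cancel in the difference:
  H_{19n} − H_{31n} = ln(19n) − ln(31n) + O(1/n) = ln(19/31) + O(1/n).
Hence the limit is ln(19/31).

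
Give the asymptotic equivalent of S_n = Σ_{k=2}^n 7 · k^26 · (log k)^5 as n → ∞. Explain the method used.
S_n ~ 7 · n^27 · (log n)^5 / 27

By integral comparison, S_n = ∫_1^n 7 · x^26 · (log x)^5 dx + O(n^26 · (log n)^5). For the integral, the leading term of ∫_1^n x^26 (log x)^5 dx is n^27/27 · (log n)^5 (by repeated integration by parts; each step lowers the log-exponent and produces a relatively O(1/log n) correction). Hence S_n ~ 7 · n^27 · (log n)^5 / 27.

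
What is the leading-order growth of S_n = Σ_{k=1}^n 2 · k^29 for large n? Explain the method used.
S_n ~ n^30 / 15

By integral comparison (Euler-Maclaurin), Σ_{k=1}^n 2 · k^29 = 2 · ∫_0^n x^29 dx + O(n^29) = 2 · n^30/30 = n^30 / 15 + O(n^29). (Equivalently, Faulhaber's formula gives the same leading term.)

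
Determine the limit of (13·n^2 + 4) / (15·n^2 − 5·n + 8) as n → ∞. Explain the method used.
lim = 13/15

For large n the leading n^2 terms dominate both numerator and denominator. Dividing top and bottom by n^2, every other term tends to 0, leaving 13/15.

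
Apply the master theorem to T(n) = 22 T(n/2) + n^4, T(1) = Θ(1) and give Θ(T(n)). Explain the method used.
T(n) = Θ(n^(log_2 22))

Master theorem: compare f(n) = n^4 to n^(log_2 22) where log_2 22 ≈ 4.459. Since 4 < log_2 22, we have f(n) = O(n^(log_2 22 − ε)) for some ε > 0 — Case 1. Hence T(n) = Θ(n^(log_2 22)).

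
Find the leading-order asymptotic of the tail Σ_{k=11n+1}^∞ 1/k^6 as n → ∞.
Σ_{k>11n} 1/k^6 ~ 1/(5 · (11n)^5)

Compare to the integral: ∫_{11n}^∞ x^(−6) dx = [−x^(−5)/5]_{11n}^∞ = 1/((6−1)·(11n)^5). Euler-Maclaurin then gives
  Σ_{k>11n} 1/k^6 = ∫_{11n}^∞ dx/x^6 − 1/(2·(11n)^6) + O(1/(11n)^7).
(Equivalently this is ζ(6) − Σ_{k≤11n} 1/k^6.)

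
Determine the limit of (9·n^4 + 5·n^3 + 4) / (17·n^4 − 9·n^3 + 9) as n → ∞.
lim = 9/17

For large n the leading n^4 terms dominate both numerator and denominator. Dividing top and bottom by n^4, every other term tends to 0, leaving 9/17.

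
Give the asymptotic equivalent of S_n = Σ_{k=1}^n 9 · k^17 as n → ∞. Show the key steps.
S_n ~ n^18 / 2

By integral comparison (Euler-Maclaurin), Σ_{k=1}^n 9 · k^17 = 9 · ∫_0^n x^17 dx + O(n^17) = 9 · n^18/18 = n^18 / 2 + O(n^17). (Equivalently, Faulhaber's formula gives the same leading term.)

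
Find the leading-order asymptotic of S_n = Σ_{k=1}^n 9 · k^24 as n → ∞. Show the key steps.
S_n ~ 9 · n^25 / 25

By integral comparison (Euler-Maclaurin), Σ_{k=1}^n 9 · k^24 = 9 · ∫_0^n x^24 dx + O(n^24) = 9 · n^25/25 + O(n^24). (Equivalently, Faulhaber's formula gives the same leading term.)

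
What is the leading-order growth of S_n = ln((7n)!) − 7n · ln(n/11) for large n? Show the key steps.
S_n ~ 7n · (ln 77 − 1) + O(ln n)

Stirling: ln((7n)!) = 7n ln(7n) − 7n + O(ln n).
  S_n = 7n ln(7n) − 7n − 7n ln(n/11) + O(ln n)
      = 7n ln(7n) − 7n ln n + 7n ln 11 − 7n + O(ln n)
      = 7n ln 7 + 7n ln 11 − 7n + O(ln n)
      = 7n (ln 77 − 1) + O(ln n).
Numerically ln(77) − 1 ≈ 3.3438.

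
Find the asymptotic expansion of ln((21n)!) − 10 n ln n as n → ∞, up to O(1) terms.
ln((21n)!) − 10 n ln n = 11 n ln n + 21(ln 21 − 1) n + (1/2) ln(2π·21n) + O(1/n)

Stirling: ln((21n)!) = 21n ln(21n) − 21n + (1/2) ln(2π·21n) + O(1/n).
Expand 21n ln(21n) = 21n (ln n + ln 21) = 21n ln n + 21n ln 21.
Subtract 10n ln n: leading term is (21 − 10) n ln n = 11 n ln n. The next term is 21n ln 21 − 21n = 21(ln 21 − 1) n. Then the (1/2) ln(2π·21n) correction.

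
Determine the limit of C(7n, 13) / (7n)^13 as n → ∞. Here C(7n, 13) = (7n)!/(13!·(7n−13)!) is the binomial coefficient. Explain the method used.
lim = 1/13! = 1/6227020800

With N = 7n → ∞: C(N, 13) / N^13 = [N(N−1)…(N−12)] / (13! · N^13) = (1/13!) · 1 · (1 − 1/(7n)) · … · (1 − 12/(7n)). Each factor → 1 as N → ∞, so the limit is 1/13! = 1/6227020800.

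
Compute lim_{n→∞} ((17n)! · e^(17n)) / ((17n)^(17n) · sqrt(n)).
lim = sqrt(2π·17)

Stirling: (17n)! ~ sqrt(2π·17n) · (17n/e)^(17n). Hence
  (17n)! · e^(17n) / (17n)^(17n) ~ sqrt(2π·17n).
Dividing by sqrt(n): sqrt(2π·17n) / sqrt(n) = sqrt(2π·17) · n^((1−1)/2), so the limit is sqrt(2π·17).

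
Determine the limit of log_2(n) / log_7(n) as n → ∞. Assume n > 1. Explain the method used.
lim = ln(7) / ln(2) = log_2(7)

Change of base: log_2(n) = ln n / ln 2 and log_7(n) = ln n / ln 7. The ratio is (ln n / ln 2) · (ln 7 / ln n) = ln 7 / ln 2, a constant independent of n. So the limit is ln 7 / ln 2 = log_2(7).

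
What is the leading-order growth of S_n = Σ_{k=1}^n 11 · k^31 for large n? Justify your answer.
S_n ~ 11 · n^32 / 32

By integral comparison (Euler-Maclaurin), Σ_{k=1}^n 11 · k^31 = 11 · ∫_0^n x^31 dx + O(n^31) = 11 · n^32/32 + O(n^31). (Equivalently, Faulhaber's formula gives the same leading term.)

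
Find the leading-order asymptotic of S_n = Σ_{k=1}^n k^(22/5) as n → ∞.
S_n ~ (5/27) · n^(27/5)

Integral comparison: Σ_{k=1}^n k^(22/5) = ∫_0^n x^(22/5) dx + O(n^(22/5)). The integral is n^(1 + 22/5) / (1 + 22/5) = n^((22+5)/5) / ((22+5)/5) = (5/27) · n^(27/5).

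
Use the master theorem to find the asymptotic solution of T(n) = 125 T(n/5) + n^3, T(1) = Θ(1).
T(n) = Θ(n^3 log n)

log_5 125 = 3, and f(n) = n^3 = Θ(n^(log_5 125)). This is Case 2 of the master theorem: T(n) = Θ(f(n) · log n) = Θ(n^3 log n).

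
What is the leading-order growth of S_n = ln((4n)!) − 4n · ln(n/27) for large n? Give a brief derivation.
S_n ~ 4n · (ln 108 − 1) + O(ln n)

Stirling: ln((4n)!) = 4n ln(4n) − 4n + O(ln n).
  S_n = 4n ln(4n) − 4n − 4n ln(n/27) + O(ln n)
      = 4n ln(4n) − 4n ln n + 4n ln 27 − 4n + O(ln n)
      = 4n ln 4 + 4n ln 27 − 4n + O(ln n)
      = 4n (ln 108 − 1) + O(ln n).
Numerically ln(108) − 1 ≈ 3.6821.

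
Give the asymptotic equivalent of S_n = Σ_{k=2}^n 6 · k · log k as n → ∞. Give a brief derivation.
S_n ~ 3 · n^2 log n − 3 · n^2 / 2

By integral comparison, S_n = ∫_1^n 6 · x · log x dx + O(n · log n). For the integral, ∫ x^1 log x dx = n^2 log n / 2 − n^2/4 (integration by parts). Hence S_n ~ 3 · n^2 log n − 3 · n^2 / 2.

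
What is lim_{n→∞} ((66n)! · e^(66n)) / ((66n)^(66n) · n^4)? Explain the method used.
lim = 0

Stirling: (66n)! ~ sqrt(2π·66n) · (66n/e)^(66n). Hence
  (66n)! · e^(66n) / (66n)^(66n) ~ sqrt(2π·66n).
Dividing by n^4: sqrt(2π·66n) / n^4 = sqrt(2π·66) · n^((1−8)/2), so the expression behaves like sqrt(2π·66) · n^((1−8)/2) → 0.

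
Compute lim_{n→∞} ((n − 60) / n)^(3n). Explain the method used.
lim = e^(−180)

Rewrite as (1 − 60/n)^(3n). By the standard limit (1 + x/n)^n → e^x, we have (1 − 60/n)^n → e^(−60), and raising to the 3rd power gives e^(−180).
More precisely, ln[(1 − 60/n)^(3n)] = 3n · ln(1 − 60/n) = 3n · (-60/n + O(1/n^2)) = -180 + O(1/n) → -180.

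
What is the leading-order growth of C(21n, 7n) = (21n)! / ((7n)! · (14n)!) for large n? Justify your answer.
C(21n, 7n) ~ (27/4)^(7n) · sqrt(3/(4π·7n))

Write N = 7n. Apply Stirling to each factorial:
  (3N)! ~ sqrt(2π·3N) · (3N/e)^(3N),
  N! ~ sqrt(2π N) · (N/e)^N,
  (2N)! ~ sqrt(2π·2N) · (2N/e)^(2N).
The exponential factors combine to (3N)^(3N) / (N^N · (2N)^(2N)) = 3^(3N)/2^(2N) = (3^3/2^2)^N = (27/4)^N.
The square-root prefactors combine to sqrt(2π·3N) / (sqrt(2π N)·sqrt(2π·2N)) = sqrt(3 / (2π·2·N)) = sqrt(3/(4π·7n)).
Substituting N = 7n: C(21n, 7n) ~ (27/4)^(7n) · sqrt(3/(4π·7n)).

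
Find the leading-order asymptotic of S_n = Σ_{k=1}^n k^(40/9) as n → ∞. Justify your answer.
S_n ~ (9/49) · n^(49/9)

Integral comparison: Σ_{k=1}^n k^(40/9) = ∫_0^n x^(40/9) dx + O(n^(40/9)). The integral is n^(1 + 40/9) / (1 + 40/9) = n^((40+9)/9) / ((40+9)/9) = (9/49) · n^(49/9).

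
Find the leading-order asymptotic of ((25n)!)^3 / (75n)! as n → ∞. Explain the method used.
((25n)!)^3/(75n)! ~ ((2π·25n)^(2/2) / sqrt(3)) · 3^(−3·25n)  →  0

Write N = 25n. Stirling: N! ~ sqrt(2π N)(N/e)^N and (3N)! ~ sqrt(2π·3N)·(3N/e)^(3N).
  (N!)^3/(3N)! ~ (2π N)^(3/2) (N/e)^(3N) / [sqrt(2π·3N) (3N/e)^(3N)]
     = (2π N)^(3/2) / sqrt(2π·3N) · (N/(3N))^(3N)
     = (2π N)^((3−1)/2) / sqrt(3) · 3^(−3N).
Since 3^3 > 1, the factor 3^(−3N) decays exponentially, so the ratio → 0. Substituting N = 25n gives the stated form.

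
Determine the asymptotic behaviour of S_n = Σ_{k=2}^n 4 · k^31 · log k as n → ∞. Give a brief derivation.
S_n ~ n^32 log n / 8 − n^32 / 256

By integral comparison, S_n = ∫_1^n 4 · x^31 · log x dx + O(n^31 · log n). For the integral, ∫ x^31 log x dx = n^32 log n / 32 − n^32/1024 (integration by parts). Hence S_n ~ n^32 log n / 8 − n^32 / 256.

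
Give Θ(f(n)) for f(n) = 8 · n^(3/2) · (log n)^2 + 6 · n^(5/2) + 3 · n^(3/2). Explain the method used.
f(n) ∈ Θ(n^(5/2))

Compare the terms by growth order. For large n, n^a · (log n)^b dominates n^a' · (log n)^b' iff a > a', or (a = a' and b > b'). Ranking the 3 terms shows the dominant one is 6 · n^(5/2). Hence f(n) ∈ Θ(n^(5/2)).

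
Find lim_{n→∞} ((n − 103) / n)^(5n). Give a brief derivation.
lim = e^(−515)

Rewrite as (1 − 103/n)^(5n). By the standard limit (1 + x/n)^n → e^x, we have (1 − 103/n)^n → e^(−103), and raising to the 5th power gives e^(−515).
More precisely, ln[(1 − 103/n)^(5n)] = 5n · ln(1 − 103/n) = 5n · (-103/n + O(1/n^2)) = -515 + O(1/n) → -515.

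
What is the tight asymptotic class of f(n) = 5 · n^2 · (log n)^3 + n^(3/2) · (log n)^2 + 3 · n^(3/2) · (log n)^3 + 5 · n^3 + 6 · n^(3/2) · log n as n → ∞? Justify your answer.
f(n) ∈ Θ(n^3)

Compare the terms by growth order. For large n, n^a · (log n)^b dominates n^a' · (log n)^b' iff a > a', or (a = a' and b > b'). Ranking the 5 terms shows the dominant one is 5 · n^3. Hence f(n) ∈ Θ(n^3).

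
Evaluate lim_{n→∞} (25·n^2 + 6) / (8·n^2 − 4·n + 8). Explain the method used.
lim = 25/8

For large n the leading n^2 terms dominate both numerator and denominator. Dividing top and bottom by n^2, every other term tends to 0, leaving 25/8.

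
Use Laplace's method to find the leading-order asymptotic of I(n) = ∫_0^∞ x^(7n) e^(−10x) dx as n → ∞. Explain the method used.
I(n) ~ (sqrt(2π·7n) / 10) · (7n/(10e))^(7n)

Write the integrand as exp(7n ln x − 10x) and set f(x) = 7n ln x − 10x. Then f'(x) = 7n/x − 10 = 0 at x* = 7n/10, and f''(x*) = −7n/x*^2 = −10^2/(7n). Laplace's method (interior maximum) gives
  I(n) ~ e^(f(x*)) · sqrt(2π / |f''(x*)|)
        = exp(7n ln(7n/10) − 7n) · sqrt(2π · 7n / 10^2)
        = (7n/10)^(7n) e^(−7n) · sqrt(2π·7n) / 10
        = (sqrt(2π·7n) / 10) · (7n/(10e))^(7n).
This matches Γ(7n+1)/10^(7n+1) with Stirling applied to Γ.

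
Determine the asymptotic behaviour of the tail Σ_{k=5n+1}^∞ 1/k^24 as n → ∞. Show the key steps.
Σ_{k>5n} 1/k^24 ~ 1/(23 · (5n)^23)

Compare to the integral: ∫_{5n}^∞ x^(−24) dx = [−x^(−23)/23]_{5n}^∞ = 1/((24−1)·(5n)^23). Euler-Maclaurin then gives
  Σ_{k>5n} 1/k^24 = ∫_{5n}^∞ dx/x^24 − 1/(2·(5n)^24) + O(1/(5n)^25).
(Equivalently this is ζ(24) − Σ_{k≤5n} 1/k^24.)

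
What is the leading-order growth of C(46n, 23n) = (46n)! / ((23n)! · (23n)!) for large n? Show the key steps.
C(46n, 23n) ~ (4)^(23n) · sqrt(1/(π·23n))

Write N = 23n. Apply Stirling to each factorial:
  (2N)! ~ sqrt(2π·2N) · (2N/e)^(2N),
  N! ~ sqrt(2π N) · (N/e)^N,
  (1N)! ~ sqrt(2π·1N) · (1N/e)^(1N).
The exponential factors combine to (2N)^(2N) / (N^N · (1N)^(1N)) = 2^(2N)/1^(1N) = (2^2/1^1)^N = (4)^N.
The square-root prefactors combine to sqrt(2π·2N) / (sqrt(2π N)·sqrt(2π·1N)) = sqrt(2 / (2π·1·N)) = sqrt(1/(π·23n)).
Substituting N = 23n: C(46n, 23n) ~ (4)^(23n) · sqrt(1/(π·23n)).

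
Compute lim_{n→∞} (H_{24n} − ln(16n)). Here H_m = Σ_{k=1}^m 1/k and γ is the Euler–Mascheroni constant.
lim = ln(3/2) + γ

By Euler-Maclaurin, H_m = ln m + γ + O(1/m). So
  H_{24n} − ln(16n) = ln(24n) + γ − ln(16n) + O(1/n)
                       = ln(24/16) + γ + O(1/n).
Hence the limit is ln(24/16) + γ (= ln(3/2)).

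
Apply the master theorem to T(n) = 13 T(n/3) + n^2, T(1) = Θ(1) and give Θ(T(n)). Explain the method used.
T(n) = Θ(n^(log_3 13))

Master theorem: compare f(n) = n^2 to n^(log_3 13) where log_3 13 ≈ 2.335. Since 2 < log_3 13, we have f(n) = O(n^(log_3 13 − ε)) for some ε > 0 — Case 1. Hence T(n) = Θ(n^(log_3 13)).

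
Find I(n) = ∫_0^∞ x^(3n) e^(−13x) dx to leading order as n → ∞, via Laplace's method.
I(n) ~ (sqrt(2π·3n) / 13) · (3n/(13e))^(3n)

Write the integrand as exp(3n ln x − 13x) and set f(x) = 3n ln x − 13x. Then f'(x) = 3n/x − 13 = 0 at x* = 3n/13, and f''(x*) = −3n/x*^2 = −13^2/(3n). Laplace's method (interior maximum) gives
  I(n) ~ e^(f(x*)) · sqrt(2π / |f''(x*)|)
        = exp(3n ln(3n/13) − 3n) · sqrt(2π · 3n / 13^2)
        = (3n/13)^(3n) e^(−3n) · sqrt(2π·3n) / 13
        = (sqrt(2π·3n) / 13) · (3n/(13e))^(3n).
This matches Γ(3n+1)/13^(3n+1) with Stirling applied to Γ.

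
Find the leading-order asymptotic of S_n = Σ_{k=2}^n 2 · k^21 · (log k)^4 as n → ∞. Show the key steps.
S_n ~ n^22 · (log n)^4 / 11

By integral comparison, S_n = ∫_1^n 2 · x^21 · (log x)^4 dx + O(n^21 · (log n)^4). For the integral, the leading term of ∫_1^n x^21 (log x)^4 dx is n^22/22 · (log n)^4 (by repeated integration by parts; each step lowers the log-exponent and produces a relatively O(1/log n) correction). Hence S_n ~ n^22 · (log n)^4 / 11.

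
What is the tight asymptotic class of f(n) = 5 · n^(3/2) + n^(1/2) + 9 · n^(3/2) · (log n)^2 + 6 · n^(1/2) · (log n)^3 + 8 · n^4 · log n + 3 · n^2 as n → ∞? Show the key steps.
f(n) ∈ Θ(n^4 · log n)

Compare the terms by growth order. For large n, n^a · (log n)^b dominates n^a' · (log n)^b' iff a > a', or (a = a' and b > b'). Ranking the 6 terms shows the dominant one is 8 · n^4 · log n. Hence f(n) ∈ Θ(n^4 · log n).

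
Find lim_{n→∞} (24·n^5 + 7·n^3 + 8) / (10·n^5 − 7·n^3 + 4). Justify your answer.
lim = 24/10 = 12/5

For large n the leading n^5 terms dominate both numerator and denominator. Dividing top and bottom by n^5, every other term tends to 0, leaving 24/10 = 12/5.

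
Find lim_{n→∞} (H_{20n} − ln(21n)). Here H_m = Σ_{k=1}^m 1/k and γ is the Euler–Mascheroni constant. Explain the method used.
lim = ln(20/21) + γ

By Euler-Maclaurin, H_m = ln m + γ + O(1/m). So
  H_{20n} − ln(21n) = ln(20n) + γ − ln(21n) + O(1/n)
                       = ln(20/21) + γ + O(1/n).
Hence the limit is ln(20/21) + γ.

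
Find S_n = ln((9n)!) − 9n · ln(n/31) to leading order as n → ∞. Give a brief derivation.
S_n ~ 9n · (ln 279 − 1) + O(ln n)

Stirling: ln((9n)!) = 9n ln(9n) − 9n + O(ln n).
  S_n = 9n ln(9n) − 9n − 9n ln(n/31) + O(ln n)
      = 9n ln(9n) − 9n ln n + 9n ln 31 − 9n + O(ln n)
      = 9n ln 9 + 9n ln 31 − 9n + O(ln n)
      = 9n (ln 279 − 1) + O(ln n).
Numerically ln(279) − 1 ≈ 4.6312.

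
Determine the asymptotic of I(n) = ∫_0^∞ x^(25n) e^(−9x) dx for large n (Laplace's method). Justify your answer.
I(n) ~ (sqrt(2π·25n) / 9) · (25n/(9e))^(25n)

Write the integrand as exp(25n ln x − 9x) and set f(x) = 25n ln x − 9x. Then f'(x) = 25n/x − 9 = 0 at x* = 25n/9, and f''(x*) = −25n/x*^2 = −9^2/(25n). Laplace's method (interior maximum) gives
  I(n) ~ e^(f(x*)) · sqrt(2π / |f''(x*)|)
        = exp(25n ln(25n/9) − 25n) · sqrt(2π · 25n / 9^2)
        = (25n/9)^(25n) e^(−25n) · sqrt(2π·25n) / 9
        = (sqrt(2π·25n) / 9) · (25n/(9e))^(25n).
This matches Γ(25n+1)/9^(25n+1) with Stirling applied to Γ.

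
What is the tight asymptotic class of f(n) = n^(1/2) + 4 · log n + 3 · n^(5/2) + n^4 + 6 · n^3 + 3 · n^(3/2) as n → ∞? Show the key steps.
f(n) ∈ Θ(n^4)

Compare the terms by growth order. For large n, n^a · (log n)^b dominates n^a' · (log n)^b' iff a > a', or (a = a' and b > b'). Ranking the 6 terms shows the dominant one is n^4. Hence f(n) ∈ Θ(n^4).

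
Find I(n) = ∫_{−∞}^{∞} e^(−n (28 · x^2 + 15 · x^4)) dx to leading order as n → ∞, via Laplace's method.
I(n) ~ sqrt(π/(28n))

φ(x) = 28 · x^2 + 15 · x^4 has its unique global minimum at x* = 0 (since φ'(x) = 56x + 60x^3 = 0 only at x = 0 for real x with both coefficients positive, and φ → ∞ as |x| → ∞). At x* = 0, φ(0) = 0 and φ''(0) = 56. Laplace's method then gives
  I(n) ~ sqrt(2π / (n · φ''(0))) · e^(−n φ(0)) = sqrt(2π / (56n)) = sqrt(π/(28n)).
The 15 · x^4 term contributes only at subleading order (an O(1/n) relative correction).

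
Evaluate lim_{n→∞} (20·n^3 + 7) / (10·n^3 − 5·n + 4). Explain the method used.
lim = 20/10 = 2

For large n the leading n^3 terms dominate both numerator and denominator. Dividing top and bottom by n^3, every other term tends to 0, leaving 20/10 = 2.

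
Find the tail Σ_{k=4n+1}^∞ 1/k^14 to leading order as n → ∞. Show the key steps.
Σ_{k>4n} 1/k^14 ~ 1/(13 · (4n)^13)

Compare to the integral: ∫_{4n}^∞ x^(−14) dx = [−x^(−13)/13]_{4n}^∞ = 1/((14−1)·(4n)^13). Euler-Maclaurin then gives
  Σ_{k>4n} 1/k^14 = ∫_{4n}^∞ dx/x^14 − 1/(2·(4n)^14) + O(1/(4n)^15).
(Equivalently this is ζ(14) − Σ_{k≤4n} 1/k^14.)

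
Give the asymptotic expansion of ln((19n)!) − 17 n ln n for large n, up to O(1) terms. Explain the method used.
ln((19n)!) − 17 n ln n = 2 n ln n + 19(ln 19 − 1) n + (1/2) ln(2π·19n) + O(1/n)

Stirling: ln((19n)!) = 19n ln(19n) − 19n + (1/2) ln(2π·19n) + O(1/n).
Expand 19n ln(19n) = 19n (ln n + ln 19) = 19n ln n + 19n ln 19.
Subtract 17n ln n: leading term is (19 − 17) n ln n = 2 n ln n. The next term is 19n ln 19 − 19n = 19(ln 19 − 1) n. Then the (1/2) ln(2π·19n) correction.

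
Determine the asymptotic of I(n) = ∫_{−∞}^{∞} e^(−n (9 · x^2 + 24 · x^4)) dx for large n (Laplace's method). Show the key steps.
I(n) ~ sqrt(π/(9n))

φ(x) = 9 · x^2 + 24 · x^4 has its unique global minimum at x* = 0 (since φ'(x) = 18x + 96x^3 = 0 only at x = 0 for real x with both coefficients positive, and φ → ∞ as |x| → ∞). At x* = 0, φ(0) = 0 and φ''(0) = 18. Laplace's method then gives
  I(n) ~ sqrt(2π / (n · φ''(0))) · e^(−n φ(0)) = sqrt(2π / (18n)) = sqrt(π/(9n)).
The 24 · x^4 term contributes only at subleading order (an O(1/n) relative correction).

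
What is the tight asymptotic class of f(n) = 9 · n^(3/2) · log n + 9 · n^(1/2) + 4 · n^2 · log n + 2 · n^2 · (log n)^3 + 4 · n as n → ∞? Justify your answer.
f(n) ∈ Θ(n^2 · (log n)^3)

Compare the terms by growth order. For large n, n^a · (log n)^b dominates n^a' · (log n)^b' iff a > a', or (a = a' and b > b'). Ranking the 5 terms shows the dominant one is 2 · n^2 · (log n)^3. Hence f(n) ∈ Θ(n^2 · (log n)^3).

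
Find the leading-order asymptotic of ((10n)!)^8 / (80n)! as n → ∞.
((10n)!)^8/(80n)! ~ ((2π·10n)^(7/2) / sqrt(8)) · 8^(−8·10n)  →  0

Write N = 10n. Stirling: N! ~ sqrt(2π N)(N/e)^N and (8N)! ~ sqrt(2π·8N)·(8N/e)^(8N).
  (N!)^8/(8N)! ~ (2π N)^(8/2) (N/e)^(8N) / [sqrt(2π·8N) (8N/e)^(8N)]
     = (2π N)^(8/2) / sqrt(2π·8N) · (N/(8N))^(8N)
     = (2π N)^((8−1)/2) / sqrt(8) · 8^(−8N).
Since 8^8 > 1, the factor 8^(−8N) decays exponentially, so the ratio → 0. Substituting N = 10n gives the stated form.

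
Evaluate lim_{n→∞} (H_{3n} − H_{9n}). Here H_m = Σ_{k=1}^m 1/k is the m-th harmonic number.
lim = ln(3/9) = −ln 3

Euler-Maclaurin gives H_m = ln m + γ + 1/(2m) + O(1/m^2). The γ and O(1/m) terms cancel in the difference:
  H_{3n} − H_{9n} = ln(3n) − ln(9n) + O(1/n) = ln(3/9) + O(1/n).
Hence the limit is ln(3/9) = −ln 3.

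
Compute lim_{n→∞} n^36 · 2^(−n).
lim = 0

Exponentials with base > 1 dominate every fixed polynomial: for any fixed c, n^c / 2^n → 0 as n → ∞ (e.g. by the ratio test, or by writing 2^n = e^(n ln 2) and noting e^(n ln 2) / n^c → ∞). Hence n^36 · 2^(−n) = n^36 / 2^n → 0.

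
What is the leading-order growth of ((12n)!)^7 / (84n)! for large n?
((12n)!)^7/(84n)! ~ ((2π·12n)^(6/2) / sqrt(7)) · 7^(−7·12n)  →  0

Write N = 12n. Stirling: N! ~ sqrt(2π N)(N/e)^N and (7N)! ~ sqrt(2π·7N)·(7N/e)^(7N).
  (N!)^7/(7N)! ~ (2π N)^(7/2) (N/e)^(7N) / [sqrt(2π·7N) (7N/e)^(7N)]
     = (2π N)^(7/2) / sqrt(2π·7N) · (N/(7N))^(7N)
     = (2π N)^((7−1)/2) / sqrt(7) · 7^(−7N).
Since 7^7 > 1, the factor 7^(−7N) decays exponentially, so the ratio → 0. Substituting N = 12n gives the stated form.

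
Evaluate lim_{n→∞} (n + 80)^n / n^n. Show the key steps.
lim = e^80

Rewrite as (1 + 80/n)^(n). By the standard limit (1 + x/n)^n → e^x, we have (1 + 80/n)^n → e^80, and raising to the 1st power gives e^80.
More precisely, ln[(1 + 80/n)^(n)] = n · ln(1 + 80/n) = n · (80/n + O(1/n^2)) = 80 + O(1/n) → 80.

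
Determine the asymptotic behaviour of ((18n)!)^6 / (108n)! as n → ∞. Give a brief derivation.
((18n)!)^6/(108n)! ~ ((2π·18n)^(5/2) / sqrt(6)) · 6^(−6·18n)  →  0

Write N = 18n. Stirling: N! ~ sqrt(2π N)(N/e)^N and (6N)! ~ sqrt(2π·6N)·(6N/e)^(6N).
  (N!)^6/(6N)! ~ (2π N)^(6/2) (N/e)^(6N) / [sqrt(2π·6N) (6N/e)^(6N)]
     = (2π N)^(6/2) / sqrt(2π·6N) · (N/(6N))^(6N)
     = (2π N)^((6−1)/2) / sqrt(6) · 6^(−6N).
Since 6^6 > 1, the factor 6^(−6N) decays exponentially, so the ratio → 0. Substituting N = 18n gives the stated form.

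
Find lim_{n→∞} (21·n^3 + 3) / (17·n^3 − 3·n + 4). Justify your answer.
lim = 21/17

For large n the leading n^3 terms dominate both numerator and denominator. Dividing top and bottom by n^3, every other term tends to 0, leaving 21/17.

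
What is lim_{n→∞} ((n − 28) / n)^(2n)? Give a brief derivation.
lim = e^(−56)

Rewrite as (1 − 28/n)^(2n). By the standard limit (1 + x/n)^n → e^x, we have (1 − 28/n)^n → e^(−28), and raising to the 2nd power gives e^(−56).
More precisely, ln[(1 − 28/n)^(2n)] = 2n · ln(1 − 28/n) = 2n · (-28/n + O(1/n^2)) = -56 + O(1/n) → -56.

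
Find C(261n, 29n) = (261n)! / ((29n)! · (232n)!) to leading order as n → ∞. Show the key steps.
C(261n, 29n) ~ (387420489/16777216)^(29n) · sqrt(9/(16π·29n))

Write N = 29n. Apply Stirling to each factorial:
  (9N)! ~ sqrt(2π·9N) · (9N/e)^(9N),
  N! ~ sqrt(2π N) · (N/e)^N,
  (8N)! ~ sqrt(2π·8N) · (8N/e)^(8N).
The exponential factors combine to (9N)^(9N) / (N^N · (8N)^(8N)) = 9^(9N)/8^(8N) = (9^9/8^8)^N = (387420489/16777216)^N.
The square-root prefactors combine to sqrt(2π·9N) / (sqrt(2π N)·sqrt(2π·8N)) = sqrt(9 / (2π·8·N)) = sqrt(9/(16π·29n)).
Substituting N = 29n: C(261n, 29n) ~ (387420489/16777216)^(29n) · sqrt(9/(16π·29n)).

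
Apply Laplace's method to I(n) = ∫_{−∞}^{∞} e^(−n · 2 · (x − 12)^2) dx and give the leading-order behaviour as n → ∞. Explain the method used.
I(n) = sqrt(π/(2n))

Here φ(x) = 2 · (x − 12)^2 has its unique minimum at x* = 12 with φ(x*) = 0 and φ''(x*) = 4. Laplace's method gives
  I(n) ~ e^(−n φ(x*)) · sqrt(2π / (n · φ''(x*))) = sqrt(2π / (4n)) = sqrt(π/(2n)).
This is exact: substituting u = (x − 12)·sqrt(2n) gives I(n) = (1/sqrt(2n)) ∫_{−∞}^{∞} e^(−u^2) du = sqrt(π/(2n)).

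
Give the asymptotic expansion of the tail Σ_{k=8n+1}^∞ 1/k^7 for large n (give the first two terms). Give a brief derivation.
Σ_{k>8n} 1/k^7 = 1/(6 · (8n)^6) − 1/(2 · (8n)^7) + O(1/(8n)^8)

Compare to the integral: ∫_{8n}^∞ x^(−7) dx = [−x^(−6)/6]_{8n}^∞ = 1/((7−1)·(8n)^6). The Euler-Maclaurin correction adds −f(8n)/2 = −1/(2·(8n)^7). Euler-Maclaurin then gives
  Σ_{k>8n} 1/k^7 = ∫_{8n}^∞ dx/x^7 − 1/(2·(8n)^7) + O(1/(8n)^8).
(Equivalently this is ζ(7) − Σ_{k≤8n} 1/k^7.)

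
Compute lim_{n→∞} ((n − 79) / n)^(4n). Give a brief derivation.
lim = e^(−316)

Rewrite as (1 − 79/n)^(4n). By the standard limit (1 + x/n)^n → e^x, we have (1 − 79/n)^n → e^(−79), and raising to the 4th power gives e^(−316).
More precisely, ln[(1 − 79/n)^(4n)] = 4n · ln(1 − 79/n) = 4n · (-79/n + O(1/n^2)) = -316 + O(1/n) → -316.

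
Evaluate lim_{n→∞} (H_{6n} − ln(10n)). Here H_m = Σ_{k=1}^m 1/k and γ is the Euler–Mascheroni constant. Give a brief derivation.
lim = ln(3/5) + γ

By Euler-Maclaurin, H_m = ln m + γ + O(1/m). So
  H_{6n} − ln(10n) = ln(6n) + γ − ln(10n) + O(1/n)
                       = ln(6/10) + γ + O(1/n).
Hence the limit is ln(6/10) + γ (= ln(3/5)).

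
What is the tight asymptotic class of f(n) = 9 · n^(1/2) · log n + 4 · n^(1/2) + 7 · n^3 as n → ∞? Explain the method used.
f(n) ∈ Θ(n^3)

Compare the terms by growth order. For large n, n^a · (log n)^b dominates n^a' · (log n)^b' iff a > a', or (a = a' and b > b'). Ranking the 3 terms shows the dominant one is 7 · n^3. Hence f(n) ∈ Θ(n^3).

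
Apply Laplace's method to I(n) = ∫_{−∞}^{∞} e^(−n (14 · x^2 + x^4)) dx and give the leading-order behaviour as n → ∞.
I(n) ~ sqrt(π/(14n))

φ(x) = 14 · x^2 + x^4 has its unique global minimum at x* = 0 (since φ'(x) = 28x + 4x^3 = 0 only at x = 0 for real x with both coefficients positive, and φ → ∞ as |x| → ∞). At x* = 0, φ(0) = 0 and φ''(0) = 28. Laplace's method then gives
  I(n) ~ sqrt(2π / (n · φ''(0))) · e^(−n φ(0)) = sqrt(2π / (28n)) = sqrt(π/(14n)).
The x^4 term contributes only at subleading order (an O(1/n) relative correction).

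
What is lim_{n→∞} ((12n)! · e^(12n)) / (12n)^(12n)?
lim = ∞

Stirling: (12n)! ~ sqrt(2π·12n) · (12n/e)^(12n). Hence
  (12n)! · e^(12n) / (12n)^(12n) ~ sqrt(2π·12n) = sqrt(2π·12) · sqrt(n) → ∞.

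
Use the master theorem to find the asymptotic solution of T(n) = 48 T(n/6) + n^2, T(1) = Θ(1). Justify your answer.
T(n) = Θ(n^(log_6 48))

Master theorem: compare f(n) = n^2 to n^(log_6 48) where log_6 48 ≈ 2.161. Since 2 < log_6 48, we have f(n) = O(n^(log_6 48 − ε)) for some ε > 0 — Case 1. Hence T(n) = Θ(n^(log_6 48)).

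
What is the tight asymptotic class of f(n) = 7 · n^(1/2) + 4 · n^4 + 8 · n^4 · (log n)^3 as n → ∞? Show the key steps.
f(n) ∈ Θ(n^4 · (log n)^3)

Compare the terms by growth order. For large n, n^a · (log n)^b dominates n^a' · (log n)^b' iff a > a', or (a = a' and b > b'). Ranking the 3 terms shows the dominant one is 8 · n^4 · (log n)^3. Hence f(n) ∈ Θ(n^4 · (log n)^3).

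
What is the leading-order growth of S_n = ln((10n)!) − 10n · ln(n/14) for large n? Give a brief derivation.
S_n ~ 10n · (ln 140 − 1) + O(ln n)

Stirling: ln((10n)!) = 10n ln(10n) − 10n + O(ln n).
  S_n = 10n ln(10n) − 10n − 10n ln(n/14) + O(ln n)
      = 10n ln(10n) − 10n ln n + 10n ln 14 − 10n + O(ln n)
      = 10n ln 10 + 10n ln 14 − 10n + O(ln n)
      = 10n (ln 140 − 1) + O(ln n).
Numerically ln(140) − 1 ≈ 3.9416.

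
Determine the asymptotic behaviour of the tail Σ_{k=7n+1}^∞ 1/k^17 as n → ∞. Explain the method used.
Σ_{k>7n} 1/k^17 ~ 1/(16 · (7n)^16)

Compare to the integral: ∫_{7n}^∞ x^(−17) dx = [−x^(−16)/16]_{7n}^∞ = 1/((17−1)·(7n)^16). Euler-Maclaurin then gives
  Σ_{k>7n} 1/k^17 = ∫_{7n}^∞ dx/x^17 − 1/(2·(7n)^17) + O(1/(7n)^18).
(Equivalently this is ζ(17) − Σ_{k≤7n} 1/k^17.)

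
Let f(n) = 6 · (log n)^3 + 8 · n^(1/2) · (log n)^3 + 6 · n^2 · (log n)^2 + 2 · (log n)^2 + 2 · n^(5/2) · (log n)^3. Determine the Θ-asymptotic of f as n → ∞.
f(n) ∈ Θ(n^(5/2) · (log n)^3)

Compare the terms by growth order. For large n, n^a · (log n)^b dominates n^a' · (log n)^b' iff a > a', or (a = a' and b > b'). Ranking the 5 terms shows the dominant one is 2 · n^(5/2) · (log n)^3. Hence f(n) ∈ Θ(n^(5/2) · (log n)^3).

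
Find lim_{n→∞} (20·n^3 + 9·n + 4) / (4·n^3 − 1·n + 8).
lim = 20/4 = 5

For large n the leading n^3 terms dominate both numerator and denominator. Dividing top and bottom by n^3, every other term tends to 0, leaving 20/4 = 5.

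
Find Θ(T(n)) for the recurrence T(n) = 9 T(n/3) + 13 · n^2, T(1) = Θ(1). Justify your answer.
T(n) = Θ(n^2 log n)

log_3 9 = 2, and f(n) = 13 · n^2 = Θ(n^(log_3 9)). This is Case 2 of the master theorem: T(n) = Θ(f(n) · log n) = Θ(n^2 log n).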